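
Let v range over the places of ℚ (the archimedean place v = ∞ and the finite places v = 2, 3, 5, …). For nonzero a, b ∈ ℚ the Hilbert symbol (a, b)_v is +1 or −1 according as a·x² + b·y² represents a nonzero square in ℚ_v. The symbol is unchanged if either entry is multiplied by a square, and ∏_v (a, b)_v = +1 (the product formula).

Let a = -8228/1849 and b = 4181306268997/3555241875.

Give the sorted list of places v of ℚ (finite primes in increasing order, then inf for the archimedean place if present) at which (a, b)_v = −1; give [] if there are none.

[2, 17]

(a, b) ≡ (-17, 759) mod (ℚ^×)²; places V = {2, 3, 5, 11, 13, 17, 23, 29, 31, 43, ∞}.
(a,b)_5: α=0, u≡3; β=-4, v≡1 (mod 5); (3|5)=-1, (1|5)=+1; sign (−1)^0·-1^-4·+1^0 = +1.
(a,b)_11: α=2, u≡9; β=3, v≡4 (mod 11); (9|11)=+1, (4|11)=+1; sign (−1)^0·+1^3·+1^2 = +1.
(a,b)_13: α=0, u≡9; β=2, v≡6 (mod 13); (9|13)=+1, (6|13)=-1; sign (−1)^0·+1^2·-1^0 = +1.
(a,b)_3: α=0, u≡1; β=-9, v≡1 (mod 3); (1|3)=+1, (1|3)=+1; sign (−1)^0·+1^-9·+1^0 = +1.
(a,b)_23: α=0, u≡16; β=1, v≡17 (mod 23); (16|23)=+1, (17|23)=-1; sign (−1)^0·+1^1·-1^0 = +1.
(a,b)_∞: sgn(-17)=−, sgn(759)=+, so +1.
(a,b)_2: α=2, β=0; u≡7, v≡7 (mod 8); ε(u)ε(v)=1·1, αω(v)=2·0, βω(u)=0·0; sum ≡ 1  ⇒  -1.
(a,b)_17: α=1, u≡2; β=-2, v≡7 (mod 17); (2|17)=+1, (7|17)=-1; sign (−1)^0·+1^-2·-1^1 = -1.
(a,b)_31: α=0, u≡4; β=2, v≡27 (mod 31); (4|31)=+1, (27|31)=-1; sign (−1)^0·+1^2·-1^0 = +1.
(a,b)_43: α=-2, u≡28; β=0, v≡32 (mod 43); (28|43)=-1, (32|43)=-1; sign (−1)^0·-1^0·-1^-2 = +1.
(a,b)_29: α=0, u≡3; β=2, v≡28 (mod 29); (3|29)=-1, (28|29)=+1; sign (−1)^0·-1^2·+1^0 = +1.
(-17, 759 / ℚ) ramifies at {2, 17}: a division algebra.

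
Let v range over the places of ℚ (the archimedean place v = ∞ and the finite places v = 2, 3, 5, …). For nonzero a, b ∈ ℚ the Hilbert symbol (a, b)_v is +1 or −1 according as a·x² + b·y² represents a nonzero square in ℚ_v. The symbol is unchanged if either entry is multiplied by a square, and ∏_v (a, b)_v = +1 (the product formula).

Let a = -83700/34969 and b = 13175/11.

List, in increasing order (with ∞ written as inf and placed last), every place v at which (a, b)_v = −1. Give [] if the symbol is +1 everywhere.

[11, 31]

(a, b) ≡ (-93, 5797) mod (ℚ^×)²; places V = {2, 3, 5, 11, 17, 31, ∞}.
(a,b)_5: α=2, u≡3; β=2, v≡2 (mod 5); (3|5)=-1, (2|5)=-1; sign (−1)^0·-1^2·-1^2 = +1.
(a,b)_17: α=-2, u≡4; β=1, v≡4 (mod 17); (4|17)=+1, (4|17)=+1; sign (−1)^0·+1^1·+1^-2 = +1.
(a,b)_2: α=2, β=0; u≡3, v≡5 (mod 8); ε(u)ε(v)=1·0, αω(v)=2·1, βω(u)=0·1; sum ≡ 0  ⇒  +1.
(a,b)_31: α=1, u≡28; β=1, v≡2 (mod 31); (28|31)=+1, (2|31)=+1; sign (−1)^1·+1^1·+1^1 = -1.
(a,b)_3: α=3, u≡2; β=0, v≡1 (mod 3); (2|3)=-1, (1|3)=+1; sign (−1)^0·-1^0·+1^3 = +1.
(a,b)_11: α=-2, u≡7; β=-1, v≡8 (mod 11); (7|11)=-1, (8|11)=-1; sign (−1)^0·-1^-1·-1^-2 = -1.
(a,b)_∞: sgn(-93)=−, sgn(5797)=+, so +1.
|Ram(-93, 5797)| = 2, even; anisotropic at {11, 31}.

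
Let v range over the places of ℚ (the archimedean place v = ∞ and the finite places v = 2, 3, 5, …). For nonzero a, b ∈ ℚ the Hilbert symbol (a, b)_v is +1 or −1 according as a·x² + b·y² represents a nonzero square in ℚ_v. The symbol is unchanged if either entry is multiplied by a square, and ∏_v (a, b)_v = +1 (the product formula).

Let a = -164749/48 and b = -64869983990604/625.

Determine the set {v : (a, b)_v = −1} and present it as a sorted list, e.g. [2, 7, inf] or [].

[3, 13, 17, 29, 47, inf]

(a, b) ≡ (-494247, -131634451) mod (ℚ^×)²; places V = {2, 3, 5, 13, 17, 19, 23, 29, 47, ∞}.
(a,b)_23: α=1, u≡18; β=1, v≡21 (mod 23); (18|23)=+1, (21|23)=-1; sign (−1)^1·+1^1·-1^1 = +1.
(a,b)_17: α=0, u≡12; β=1, v≡1 (mod 17); (12|17)=-1, (1|17)=+1; sign (−1)^0·-1^1·+1^0 = -1.
(a,b)_∞: sgn(-494247)=−, sgn(-131634451)=−, so -1.
(a,b)_2: α=-4, β=2; u≡1, v≡5 (mod 8); ε(u)ε(v)=0·0, αω(v)=-4·1, βω(u)=2·0; sum ≡ 0  ⇒  +1.
(a,b)_3: α=-1, u≡2; β=6, v≡2 (mod 3); (2|3)=-1, (2|3)=-1; sign (−1)^0·-1^6·-1^-1 = -1.
(a,b)_13: α=1, u≡6; β=3, v≡9 (mod 13); (6|13)=-1, (9|13)=+1; sign (−1)^0·-1^3·+1^1 = -1.
(a,b)_29: α=1, u≡20; β=1, v≡21 (mod 29); (20|29)=+1, (21|29)=-1; sign (−1)^0·+1^1·-1^1 = -1.
(a,b)_47: α=0, u≡33; β=1, v≡35 (mod 47); (33|47)=-1, (35|47)=-1; sign (−1)^0·-1^1·-1^0 = -1.
(a,b)_5: α=0, u≡2; β=-4, v≡1 (mod 5); (2|5)=-1, (1|5)=+1; sign (−1)^0·-1^-4·+1^0 = +1.
(a,b)_19: α=1, u≡5; β=1, v≡13 (mod 19); (5|19)=+1, (13|19)=-1; sign (−1)^1·+1^1·-1^1 = +1.
|Ram(-494247, -131634451)| = 6, even; anisotropic at {3, 13, 17, 29, 47, ∞}.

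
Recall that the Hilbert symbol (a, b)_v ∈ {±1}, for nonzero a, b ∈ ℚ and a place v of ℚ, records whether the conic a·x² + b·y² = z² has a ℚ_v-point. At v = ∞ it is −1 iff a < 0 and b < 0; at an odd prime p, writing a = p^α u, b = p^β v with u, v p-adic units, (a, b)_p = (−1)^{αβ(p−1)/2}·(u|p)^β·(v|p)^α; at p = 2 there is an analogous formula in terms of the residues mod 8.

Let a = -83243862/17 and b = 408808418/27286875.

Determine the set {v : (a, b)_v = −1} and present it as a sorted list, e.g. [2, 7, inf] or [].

[17, 47]

Mod squares: a ≡ -20774, b ≡ 22. Check v ∈ {∞, 2, 3, 5, 7, 11, 13, 17, 29, 47}.
v=47: a=47^1·(≡25), b=47^0·(≡29) mod 47; (25|47)=+1, (29|47)=-1; (−1)^{1·0·23}·(+1)^0·(-1)^1 = -1.
v=5: a=5^0·(≡4), b=5^-4·(≡2) mod 5; (4|5)=+1, (2|5)=-1; (−1)^{0·-4·2}·(+1)^-4·(-1)^0 = +1.
v=2: v_2(a)=1, v_2(b)=1; units ≡ 5, 3 (mod 8); ε·ε+αω+βω = 0·1+1·1+1·1 ≡ 0  ⇒  (a,b)_2 = +1.
v=∞: -20774 < 0 and 22 > 0  ⇒  (a,b)_∞ = +1.
v=3: a=3^4·(≡1), b=3^-4·(≡1) mod 3; (1|3)=+1, (1|3)=+1; (−1)^{4·-4·1}·(+1)^-4·(+1)^4 = +1.
v=11: a=11^0·(≡4), b=11^-1·(≡10) mod 11; (4|11)=+1, (10|11)=-1; (−1)^{0·-1·5}·(+1)^-1·(-1)^0 = +1.
v=29: a=29^2·(≡27), b=29^4·(≡22) mod 29; (27|29)=-1, (22|29)=+1; (−1)^{2·4·14}·(-1)^4·(+1)^2 = +1.
v=13: a=13^1·(≡9), b=13^0·(≡1) mod 13; (9|13)=+1, (1|13)=+1; (−1)^{1·0·6}·(+1)^0·(+1)^1 = +1.
v=17: a=17^-1·(≡4), b=17^2·(≡12) mod 17; (4|17)=+1, (12|17)=-1; (−1)^{-1·2·8}·(+1)^2·(-1)^-1 = -1.
v=7: a=7^0·(≡4), b=7^-2·(≡1) mod 7; (4|7)=+1, (1|7)=+1; (−1)^{0·-2·3}·(+1)^-2·(+1)^0 = +1.
(-20774, 22 / ℚ) ramifies at {17, 47}: a division algebra.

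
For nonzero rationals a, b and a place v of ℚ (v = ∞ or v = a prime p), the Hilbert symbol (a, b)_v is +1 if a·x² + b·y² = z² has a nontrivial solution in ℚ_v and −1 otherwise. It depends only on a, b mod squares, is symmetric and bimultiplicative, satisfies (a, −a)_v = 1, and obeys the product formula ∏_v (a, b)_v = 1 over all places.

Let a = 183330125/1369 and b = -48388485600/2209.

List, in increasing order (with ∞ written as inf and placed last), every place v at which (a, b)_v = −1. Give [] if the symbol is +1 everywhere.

(a, b) ≡ (60605, -79534) mod (ℚ^×)²; places V = {2, 3, 5, 7, 11, 13, 17, 19, 23, 31, 37, 47, ∞}.
(a,b)_7: α=0, u≡5; β=1, v≡3 (mod 7); (5|7)=-1, (3|7)=-1; sign (−1)^0·-1^1·-1^0 = -1.
(a,b)_5: α=3, u≡4; β=2, v≡4 (mod 5); (4|5)=+1, (4|5)=+1; sign (−1)^0·+1^2·+1^3 = +1.
(a,b)_2: α=0, β=5; u≡5, v≡1 (mod 8); ε(u)ε(v)=0·0, αω(v)=0·0, βω(u)=5·1; sum ≡ 1  ⇒  -1.
(a,b)_31: α=1, u≡1; β=0, v≡22 (mod 31); (1|31)=+1, (22|31)=-1; sign (−1)^0·+1^0·-1^1 = -1.
(a,b)_3: α=0, u≡2; β=2, v≡2 (mod 3); (2|3)=-1, (2|3)=-1; sign (−1)^0·-1^2·-1^0 = +1.
(a,b)_23: α=1, u≡13; β=1, v≡14 (mod 23); (13|23)=+1, (14|23)=-1; sign (−1)^1·+1^1·-1^1 = +1.
(a,b)_11: α=2, u≡8; β=0, v≡2 (mod 11); (8|11)=-1, (2|11)=-1; sign (−1)^0·-1^0·-1^2 = +1.
(a,b)_19: α=0, u≡18; β=1, v≡14 (mod 19); (18|19)=-1, (14|19)=-1; sign (−1)^0·-1^1·-1^0 = -1.
(a,b)_37: α=-2, u≡9; β=0, v≡34 (mod 37); (9|37)=+1, (34|37)=+1; sign (−1)^0·+1^0·+1^-2 = +1.
(a,b)_47: α=0, u≡31; β=-2, v≡9 (mod 47); (31|47)=-1, (9|47)=+1; sign (−1)^0·-1^-2·+1^0 = +1.
(a,b)_17: α=1, u≡10; β=0, v≡15 (mod 17); (10|17)=-1, (15|17)=+1; sign (−1)^0·-1^0·+1^1 = +1.
(a,b)_∞: sgn(60605)=+, sgn(-79534)=−, so +1.
(a,b)_13: α=0, u≡1; β=3, v≡5 (mod 13); (1|13)=+1, (5|13)=-1; sign (−1)^0·+1^3·-1^0 = +1.
(60605, -79534 / ℚ) ramifies at {2, 7, 19, 31}: a division algebra.

[2, 7, 19, 31]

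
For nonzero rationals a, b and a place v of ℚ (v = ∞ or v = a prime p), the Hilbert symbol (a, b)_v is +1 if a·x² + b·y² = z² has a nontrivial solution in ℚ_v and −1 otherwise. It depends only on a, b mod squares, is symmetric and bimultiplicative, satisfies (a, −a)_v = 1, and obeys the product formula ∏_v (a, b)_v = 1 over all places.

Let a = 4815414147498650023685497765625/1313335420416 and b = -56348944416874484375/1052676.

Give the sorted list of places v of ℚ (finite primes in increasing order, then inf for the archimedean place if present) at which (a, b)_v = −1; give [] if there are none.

[13, 17]

Mod squares: a ≡ 102, b ≡ -143. Check v ∈ {∞, 2, 3, 5, 7, 11, 13, 17, 19}.
v=∞: 102 > 0 and -143 < 0  ⇒  (a,b)_∞ = +1.
v=7: a=7^10·(≡4), b=7^6·(≡4) mod 7; (4|7)=+1, (4|7)=+1; (−1)^{10·6·3}·(+1)^6·(+1)^10 = +1.
v=2: v_2(a)=-9, v_2(b)=-2; units ≡ 3, 1 (mod 8); ε·ε+αω+βω = 1·0+-9·0+-2·1 ≡ 0  ⇒  (a,b)_2 = +1.
v=5: a=5^6·(≡2), b=5^6·(≡3) mod 5; (2|5)=-1, (3|5)=-1; (−1)^{6·6·2}·(-1)^6·(-1)^6 = +1.
v=17: a=17^1·(≡11), b=17^0·(≡12) mod 17; (11|17)=-1, (12|17)=-1; (−1)^{1·0·8}·(-1)^0·(-1)^1 = -1.
v=19: a=19^-4·(≡4), b=19^-2·(≡11) mod 19; (4|19)=+1, (11|19)=+1; (−1)^{-4·-2·9}·(+1)^-2·(+1)^-4 = +1.
v=13: a=13^2·(≡11), b=13^1·(≡5) mod 13; (11|13)=-1, (5|13)=-1; (−1)^{2·1·6}·(-1)^1·(-1)^2 = -1.
v=3: a=3^-9·(≡1), b=3^-6·(≡1) mod 3; (1|3)=+1, (1|3)=+1; (−1)^{-9·-6·1}·(+1)^-6·(+1)^-9 = +1.
v=11: a=11^14·(≡4), b=11^9·(≡9) mod 11; (4|11)=+1, (9|11)=+1; (−1)^{14·9·5}·(+1)^9·(+1)^14 = +1.
|Ram(102, -143)| = 2, even; anisotropic at {13, 17}.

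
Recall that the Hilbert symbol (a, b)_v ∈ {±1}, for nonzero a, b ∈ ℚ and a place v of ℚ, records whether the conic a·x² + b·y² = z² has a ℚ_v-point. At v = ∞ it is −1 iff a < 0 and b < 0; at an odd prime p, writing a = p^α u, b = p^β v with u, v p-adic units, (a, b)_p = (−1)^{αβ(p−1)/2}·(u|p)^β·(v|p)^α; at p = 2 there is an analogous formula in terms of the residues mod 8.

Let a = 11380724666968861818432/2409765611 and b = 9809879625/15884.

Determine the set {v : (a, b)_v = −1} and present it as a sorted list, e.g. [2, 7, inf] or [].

[2, 5]

Mod squares: a ≡ 3003, b ≡ 715. Check v ∈ {∞, 2, 3, 5, 7, 11, 13, 17, 19, 41}.
v=13: a=13^7·(≡3), b=13^3·(≡12) mod 13; (3|13)=+1, (12|13)=+1; (−1)^{7·3·6}·(+1)^3·(+1)^7 = +1.
v=∞: 3003 > 0 and 715 > 0  ⇒  (a,b)_∞ = +1.
v=41: a=41^-2·(≡2), b=41^0·(≡21) mod 41; (2|41)=+1, (21|41)=+1; (−1)^{-2·0·20}·(+1)^0·(+1)^-2 = +1.
v=3: a=3^5·(≡2), b=3^6·(≡1) mod 3; (2|3)=-1, (1|3)=+1; (−1)^{5·6·1}·(-1)^6·(+1)^5 = +1.
v=2: v_2(a)=6, v_2(b)=-2; units ≡ 3, 3 (mod 8); ε·ε+αω+βω = 1·1+6·1+-2·1 ≡ 1  ⇒  (a,b)_2 = -1.
v=5: a=5^0·(≡2), b=5^3·(≡3) mod 5; (2|5)=-1, (3|5)=-1; (−1)^{0·3·2}·(-1)^3·(-1)^0 = -1.
v=19: a=19^-4·(≡5), b=19^-2·(≡3) mod 19; (5|19)=+1, (3|19)=-1; (−1)^{-4·-2·9}·(+1)^-2·(-1)^-4 = +1.
v=17: a=17^2·(≡10), b=17^0·(≡16) mod 17; (10|17)=-1, (16|17)=+1; (−1)^{2·0·8}·(-1)^0·(+1)^2 = +1.
v=7: a=7^9·(≡4), b=7^2·(≡1) mod 7; (4|7)=+1, (1|7)=+1; (−1)^{9·2·3}·(+1)^2·(+1)^9 = +1.
v=11: a=11^-1·(≡9), b=11^-1·(≡6) mod 11; (9|11)=+1, (6|11)=-1; (−1)^{-1·-1·5}·(+1)^-1·(-1)^-1 = +1.
Ram(3003, 715) = {2, 5}; no ℚ_2-point on the conic.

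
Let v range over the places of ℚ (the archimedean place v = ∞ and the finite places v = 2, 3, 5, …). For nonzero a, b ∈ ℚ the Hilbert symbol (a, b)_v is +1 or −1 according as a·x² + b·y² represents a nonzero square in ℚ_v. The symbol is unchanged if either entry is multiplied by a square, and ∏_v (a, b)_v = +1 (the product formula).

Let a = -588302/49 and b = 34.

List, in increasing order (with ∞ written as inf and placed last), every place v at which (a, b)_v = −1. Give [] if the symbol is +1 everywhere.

Mod squares: a ≡ -4862, b ≡ 34. Check v ∈ {∞, 2, 7, 11, 13, 17}.
v=2: v_2(a)=1, v_2(b)=1; units ≡ 1, 1 (mod 8); ε·ε+αω+βω = 0·0+1·0+1·0 ≡ 0  ⇒  (a,b)_2 = +1.
v=7: a=7^-2·(≡6), b=7^0·(≡6) mod 7; (6|7)=-1, (6|7)=-1; (−1)^{-2·0·3}·(-1)^0·(-1)^-2 = +1.
v=17: a=17^1·(≡14), b=17^1·(≡2) mod 17; (14|17)=-1, (2|17)=+1; (−1)^{1·1·8}·(-1)^1·(+1)^1 = -1.
v=11: a=11^3·(≡4), b=11^0·(≡1) mod 11; (4|11)=+1, (1|11)=+1; (−1)^{3·0·5}·(+1)^0·(+1)^3 = +1.
v=13: a=13^1·(≡9), b=13^0·(≡8) mod 13; (9|13)=+1, (8|13)=-1; (−1)^{1·0·6}·(+1)^0·(-1)^1 = -1.
v=∞: -4862 < 0 and 34 > 0  ⇒  (a,b)_∞ = +1.
(-4862, 34 / ℚ) ramifies at {13, 17}: a division algebra.

[13, 17]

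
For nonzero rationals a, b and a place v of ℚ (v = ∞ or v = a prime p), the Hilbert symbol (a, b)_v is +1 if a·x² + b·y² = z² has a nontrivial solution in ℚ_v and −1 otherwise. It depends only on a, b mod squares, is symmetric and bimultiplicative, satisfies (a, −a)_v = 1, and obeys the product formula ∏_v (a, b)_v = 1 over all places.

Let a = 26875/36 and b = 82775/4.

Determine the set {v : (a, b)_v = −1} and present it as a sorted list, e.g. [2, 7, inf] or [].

Mod squares: a ≡ 43, b ≡ 3311. Check v ∈ {∞, 2, 3, 5, 7, 11, 43}.
v=5: a=5^4·(≡3), b=5^2·(≡4) mod 5; (3|5)=-1, (4|5)=+1; (−1)^{4·2·2}·(-1)^2·(+1)^4 = +1.
v=7: a=7^0·(≡2), b=7^1·(≡4) mod 7; (2|7)=+1, (4|7)=+1; (−1)^{0·1·3}·(+1)^1·(+1)^0 = +1.
v=3: a=3^-2·(≡1), b=3^0·(≡2) mod 3; (1|3)=+1, (2|3)=-1; (−1)^{-2·0·1}·(+1)^0·(-1)^-2 = +1.
v=∞: 43 > 0 and 3311 > 0  ⇒  (a,b)_∞ = +1.
v=11: a=11^0·(≡8), b=11^1·(≡3) mod 11; (8|11)=-1, (3|11)=+1; (−1)^{0·1·5}·(-1)^1·(+1)^0 = -1.
v=2: v_2(a)=-2, v_2(b)=-2; units ≡ 3, 7 (mod 8); ε·ε+αω+βω = 1·1+-2·0+-2·1 ≡ 1  ⇒  (a,b)_2 = -1.
v=43: a=43^1·(≡9), b=43^1·(≡19) mod 43; (9|43)=+1, (19|43)=-1; (−1)^{1·1·21}·(+1)^1·(-1)^1 = +1.
|Ram(43, 3311)| = 2, even; anisotropic at {2, 11}.

[2, 11]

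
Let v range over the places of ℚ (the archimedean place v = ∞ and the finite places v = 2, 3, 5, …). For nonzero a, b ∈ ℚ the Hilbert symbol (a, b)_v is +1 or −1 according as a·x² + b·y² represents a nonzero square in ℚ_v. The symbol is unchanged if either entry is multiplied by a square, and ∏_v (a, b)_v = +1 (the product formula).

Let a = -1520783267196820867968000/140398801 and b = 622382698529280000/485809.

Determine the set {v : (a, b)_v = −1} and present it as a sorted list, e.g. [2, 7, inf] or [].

[5, 13]

(a, b) ≡ (-31395, 93) mod (ℚ^×)²; places V = {2, 3, 5, 7, 13, 17, 19, 23, 31, 41, ∞}.
(a,b)_17: α=-4, u≡13; β=-2, v≡15 (mod 17); (13|17)=+1, (15|17)=+1; sign (−1)^0·+1^-2·+1^-4 = +1.
(a,b)_∞: sgn(-31395)=−, sgn(93)=+, so +1.
(a,b)_7: α=1, u≡1; β=0, v≡2 (mod 7); (1|7)=+1, (2|7)=+1; sign (−1)^0·+1^0·+1^1 = +1.
(a,b)_3: α=1, u≡2; β=5, v≡1 (mod 3); (2|3)=-1, (1|3)=+1; sign (−1)^1·-1^5·+1^1 = +1.
(a,b)_23: α=3, u≡20; β=2, v≡2 (mod 23); (20|23)=-1, (2|23)=+1; sign (−1)^0·-1^2·+1^3 = +1.
(a,b)_19: α=4, u≡18; β=2, v≡5 (mod 19); (18|19)=-1, (5|19)=+1; sign (−1)^0·-1^2·+1^4 = +1.
(a,b)_2: α=10, β=12; u≡5, v≡5 (mod 8); ε(u)ε(v)=0·0, αω(v)=10·1, βω(u)=12·1; sum ≡ 0  ⇒  +1.
(a,b)_13: α=5, u≡9; β=2, v≡6 (mod 13); (9|13)=+1, (6|13)=-1; sign (−1)^0·+1^2·-1^5 = -1.
(a,b)_31: α=2, u≡5; β=1, v≡6 (mod 31); (5|31)=+1, (6|31)=-1; sign (−1)^0·+1^1·-1^2 = +1.
(a,b)_5: α=3, u≡1; β=4, v≡2 (mod 5); (1|5)=+1, (2|5)=-1; sign (−1)^0·+1^4·-1^3 = -1.
(a,b)_41: α=-2, u≡30; β=-2, v≡22 (mod 41); (30|41)=-1, (22|41)=-1; sign (−1)^0·-1^-2·-1^-2 = +1.
Ram(-31395, 93) = {5, 13}; no ℚ_5-point on the conic.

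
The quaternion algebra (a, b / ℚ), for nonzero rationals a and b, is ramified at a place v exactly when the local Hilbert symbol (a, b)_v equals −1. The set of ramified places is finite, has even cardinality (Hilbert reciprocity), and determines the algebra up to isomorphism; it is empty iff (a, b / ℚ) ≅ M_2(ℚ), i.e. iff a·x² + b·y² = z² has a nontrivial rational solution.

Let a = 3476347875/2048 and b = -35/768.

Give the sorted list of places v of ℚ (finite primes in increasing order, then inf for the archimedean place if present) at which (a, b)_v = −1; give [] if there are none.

Mod squares: a ≡ 1430, b ≡ -105. Check v ∈ {∞, 2, 3, 5, 7, 11, 13}.
v=∞: 1430 > 0 and -105 < 0  ⇒  (a,b)_∞ = +1.
v=5: a=5^3·(≡1), b=5^1·(≡1) mod 5; (1|5)=+1, (1|5)=+1; (−1)^{3·1·2}·(+1)^1·(+1)^3 = +1.
v=13: a=13^1·(≡7), b=13^0·(≡4) mod 13; (7|13)=-1, (4|13)=+1; (−1)^{1·0·6}·(-1)^0·(+1)^1 = +1.
v=7: a=7^4·(≡4), b=7^1·(≡6) mod 7; (4|7)=+1, (6|7)=-1; (−1)^{4·1·3}·(+1)^1·(-1)^4 = +1.
v=11: a=11^1·(≡4), b=11^0·(≡1) mod 11; (4|11)=+1, (1|11)=+1; (−1)^{1·0·5}·(+1)^0·(+1)^1 = +1.
v=2: v_2(a)=-11, v_2(b)=-8; units ≡ 3, 7 (mod 8); ε·ε+αω+βω = 1·1+-11·0+-8·1 ≡ 1  ⇒  (a,b)_2 = -1.
v=3: a=3^4·(≡2), b=3^-1·(≡1) mod 3; (2|3)=-1, (1|3)=+1; (−1)^{4·-1·1}·(-1)^-1·(+1)^4 = -1.
|Ram(1430, -105)| = 2, even; anisotropic at {2, 3}.

[2, 3]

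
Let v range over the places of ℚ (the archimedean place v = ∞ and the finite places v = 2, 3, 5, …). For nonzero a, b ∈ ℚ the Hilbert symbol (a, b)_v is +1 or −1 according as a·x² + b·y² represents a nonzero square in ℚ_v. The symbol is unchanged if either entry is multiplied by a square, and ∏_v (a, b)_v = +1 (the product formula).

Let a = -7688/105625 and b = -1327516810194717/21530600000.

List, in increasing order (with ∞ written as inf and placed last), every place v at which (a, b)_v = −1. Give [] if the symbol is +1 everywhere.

[5, 13, 23, inf]

Mod squares: a ≡ -2, b ≡ -76245. Check v ∈ {∞, 2, 3, 5, 7, 13, 17, 23, 31, 41}.
v=2: v_2(a)=3, v_2(b)=-6; units ≡ 7, 3 (mod 8); ε·ε+αω+βω = 1·1+3·1+-6·0 ≡ 0  ⇒  (a,b)_2 = +1.
v=17: a=17^0·(≡16), b=17^1·(≡14) mod 17; (16|17)=+1, (14|17)=-1; (−1)^{0·1·8}·(+1)^1·(-1)^0 = +1.
v=41: a=41^0·(≡25), b=41^2·(≡22) mod 41; (25|41)=+1, (22|41)=-1; (−1)^{0·2·20}·(+1)^2·(-1)^0 = +1.
v=5: a=5^-4·(≡3), b=5^-5·(≡4) mod 5; (3|5)=-1, (4|5)=+1; (−1)^{-4·-5·2}·(-1)^-5·(+1)^-4 = -1.
v=31: a=31^2·(≡30), b=31^4·(≡15) mod 31; (30|31)=-1, (15|31)=-1; (−1)^{2·4·15}·(-1)^4·(-1)^2 = +1.
v=13: a=13^-2·(≡8), b=13^-3·(≡7) mod 13; (8|13)=-1, (7|13)=-1; (−1)^{-2·-3·6}·(-1)^-3·(-1)^-2 = -1.
v=23: a=23^0·(≡7), b=23^1·(≡19) mod 23; (7|23)=-1, (19|23)=-1; (−1)^{0·1·11}·(-1)^1·(-1)^0 = -1.
v=3: a=3^0·(≡1), b=3^7·(≡1) mod 3; (1|3)=+1, (1|3)=+1; (−1)^{0·7·1}·(+1)^7·(+1)^0 = +1.
v=∞: -2 < 0 and -76245 < 0  ⇒  (a,b)_∞ = -1.
v=7: a=7^0·(≡6), b=7^-2·(≡3) mod 7; (6|7)=-1, (3|7)=-1; (−1)^{0·-2·3}·(-1)^-2·(-1)^0 = +1.
(-2, -76245 / ℚ) ramifies at {5, 13, 23, ∞}: a division algebra.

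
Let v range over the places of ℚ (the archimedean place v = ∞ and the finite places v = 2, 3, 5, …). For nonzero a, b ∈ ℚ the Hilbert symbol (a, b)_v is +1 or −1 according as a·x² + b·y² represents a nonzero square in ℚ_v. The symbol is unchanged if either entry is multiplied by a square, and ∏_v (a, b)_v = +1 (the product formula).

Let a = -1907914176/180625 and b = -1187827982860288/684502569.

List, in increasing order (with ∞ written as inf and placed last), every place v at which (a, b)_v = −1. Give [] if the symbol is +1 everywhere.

(a, b) ≡ (-7511, -2233) mod (ℚ^×)²; places V = {2, 3, 5, 7, 11, 17, 19, 29, 37, ∞}.
(a,b)_17: α=-2, u≡7; β=-2, v≡14 (mod 17); (7|17)=-1, (14|17)=-1; sign (−1)^0·-1^-2·-1^-2 = +1.
(a,b)_11: α=0, u≡6; β=3, v≡10 (mod 11); (6|11)=-1, (10|11)=-1; sign (−1)^0·-1^3·-1^0 = -1.
(a,b)_7: α=3, u≡5; β=3, v≡3 (mod 7); (5|7)=-1, (3|7)=-1; sign (−1)^1·-1^3·-1^3 = -1.
(a,b)_∞: sgn(-7511)=−, sgn(-2233)=−, so -1.
(a,b)_5: α=-4, u≡1; β=0, v≡3 (mod 5); (1|5)=+1, (3|5)=-1; sign (−1)^0·+1^0·-1^-4 = +1.
(a,b)_29: α=1, u≡3; β=1, v≡26 (mod 29); (3|29)=-1, (26|29)=-1; sign (−1)^0·-1^1·-1^1 = +1.
(a,b)_37: α=1, u≡22; β=2, v≡29 (mod 37); (22|37)=-1, (29|37)=-1; sign (−1)^0·-1^2·-1^1 = -1.
(a,b)_19: α=0, u≡18; β=-2, v≡9 (mod 19); (18|19)=-1, (9|19)=+1; sign (−1)^0·-1^-2·+1^0 = +1.
(a,b)_3: α=4, u≡1; β=-8, v≡2 (mod 3); (1|3)=+1, (2|3)=-1; sign (−1)^0·+1^-8·-1^4 = +1.
(a,b)_2: α=6, β=16; u≡1, v≡7 (mod 8); ε(u)ε(v)=0·1, αω(v)=6·0, βω(u)=16·0; sum ≡ 0  ⇒  +1.
(-7511, -2233 / ℚ) ramifies at {7, 11, 37, ∞}: a division algebra.

[7, 11, 37, inf]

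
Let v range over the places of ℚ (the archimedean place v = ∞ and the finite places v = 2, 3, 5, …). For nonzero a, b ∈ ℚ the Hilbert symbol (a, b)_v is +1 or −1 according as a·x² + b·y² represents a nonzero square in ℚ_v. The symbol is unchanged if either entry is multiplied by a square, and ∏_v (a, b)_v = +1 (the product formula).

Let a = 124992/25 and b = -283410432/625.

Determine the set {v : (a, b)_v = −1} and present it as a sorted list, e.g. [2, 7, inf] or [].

[7, 31]

Mod squares: a ≡ 217, b ≡ -2. Check v ∈ {∞, 2, 3, 5, 7, 31}.
v=31: a=31^1·(≡10), b=31^2·(≡23) mod 31; (10|31)=+1, (23|31)=-1; (−1)^{1·2·15}·(+1)^2·(-1)^1 = -1.
v=3: a=3^2·(≡1), b=3^2·(≡1) mod 3; (1|3)=+1, (1|3)=+1; (−1)^{2·2·1}·(+1)^2·(+1)^2 = +1.
v=∞: 217 > 0 and -2 < 0  ⇒  (a,b)_∞ = +1.
v=2: v_2(a)=6, v_2(b)=15; units ≡ 1, 7 (mod 8); ε·ε+αω+βω = 0·1+6·0+15·0 ≡ 0  ⇒  (a,b)_2 = +1.
v=5: a=5^-2·(≡2), b=5^-4·(≡3) mod 5; (2|5)=-1, (3|5)=-1; (−1)^{-2·-4·2}·(-1)^-4·(-1)^-2 = +1.
v=7: a=7^1·(≡5), b=7^0·(≡5) mod 7; (5|7)=-1, (5|7)=-1; (−1)^{1·0·3}·(-1)^0·(-1)^1 = -1.
|Ram(217, -2)| = 2, even; anisotropic at {7, 31}.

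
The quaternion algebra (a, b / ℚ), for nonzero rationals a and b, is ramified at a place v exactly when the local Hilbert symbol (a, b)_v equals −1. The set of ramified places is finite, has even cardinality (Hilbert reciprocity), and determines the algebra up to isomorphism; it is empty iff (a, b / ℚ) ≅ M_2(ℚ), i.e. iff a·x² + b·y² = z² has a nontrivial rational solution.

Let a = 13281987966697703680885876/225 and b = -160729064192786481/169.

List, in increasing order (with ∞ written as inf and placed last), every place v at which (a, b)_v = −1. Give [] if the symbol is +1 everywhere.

(a, b) ≡ (1189, -151249) mod (ℚ^×)²; places V = {2, 3, 5, 7, 11, 13, 17, 29, 31, 41, ∞}.
(a,b)_7: α=0, u≡5; β=1, v≡2 (mod 7); (5|7)=-1, (2|7)=+1; sign (−1)^0·-1^1·+1^0 = -1.
(a,b)_31: α=2, u≡24; β=1, v≡7 (mod 31); (24|31)=-1, (7|31)=+1; sign (−1)^0·-1^1·+1^2 = -1.
(a,b)_13: α=0, u≡7; β=-2, v≡11 (mod 13); (7|13)=-1, (11|13)=-1; sign (−1)^0·-1^-2·-1^0 = +1.
(a,b)_∞: sgn(1189)=+, sgn(-151249)=−, so +1.
(a,b)_3: α=-2, u≡1; β=2, v≡2 (mod 3); (1|3)=+1, (2|3)=-1; sign (−1)^0·+1^2·-1^-2 = +1.
(a,b)_5: α=-2, u≡4; β=0, v≡1 (mod 5); (4|5)=+1, (1|5)=+1; sign (−1)^0·+1^0·+1^-2 = +1.
(a,b)_17: α=4, u≡4; β=5, v≡3 (mod 17); (4|17)=+1, (3|17)=-1; sign (−1)^0·+1^5·-1^4 = +1.
(a,b)_11: α=4, u≡4; β=0, v≡1 (mod 11); (4|11)=+1, (1|11)=+1; sign (−1)^0·+1^0·+1^4 = +1.
(a,b)_41: α=5, u≡7; β=3, v≡20 (mod 41); (7|41)=-1, (20|41)=+1; sign (−1)^0·-1^3·+1^5 = -1.
(a,b)_2: α=2, β=0; u≡5, v≡7 (mod 8); ε(u)ε(v)=0·1, αω(v)=2·0, βω(u)=0·1; sum ≡ 0  ⇒  +1.
(a,b)_29: α=3, u≡2; β=2, v≡27 (mod 29); (2|29)=-1, (27|29)=-1; sign (−1)^0·-1^2·-1^3 = -1.
(1189, -151249 / ℚ) ramifies at {7, 29, 31, 41}: a division algebra.

[7, 29, 31, 41]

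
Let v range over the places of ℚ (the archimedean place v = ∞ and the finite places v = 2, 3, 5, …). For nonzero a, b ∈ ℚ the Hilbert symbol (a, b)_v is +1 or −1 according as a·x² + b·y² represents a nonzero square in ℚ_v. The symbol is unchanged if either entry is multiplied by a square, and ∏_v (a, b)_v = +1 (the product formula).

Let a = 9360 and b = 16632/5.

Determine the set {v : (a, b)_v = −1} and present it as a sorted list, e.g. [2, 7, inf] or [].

Mod squares: a ≡ 65, b ≡ 2310. Check v ∈ {∞, 2, 3, 5, 7, 11, 13}.
v=∞: 65 > 0 and 2310 > 0  ⇒  (a,b)_∞ = +1.
v=3: a=3^2·(≡2), b=3^3·(≡2) mod 3; (2|3)=-1, (2|3)=-1; (−1)^{2·3·1}·(-1)^3·(-1)^2 = -1.
v=11: a=11^0·(≡10), b=11^1·(≡1) mod 11; (10|11)=-1, (1|11)=+1; (−1)^{0·1·5}·(-1)^1·(+1)^0 = -1.
v=13: a=13^1·(≡5), b=13^0·(≡1) mod 13; (5|13)=-1, (1|13)=+1; (−1)^{1·0·6}·(-1)^0·(+1)^1 = +1.
v=2: v_2(a)=4, v_2(b)=3; units ≡ 1, 3 (mod 8); ε·ε+αω+βω = 0·1+4·1+3·0 ≡ 0  ⇒  (a,b)_2 = +1.
v=5: a=5^1·(≡2), b=5^-1·(≡2) mod 5; (2|5)=-1, (2|5)=-1; (−1)^{1·-1·2}·(-1)^-1·(-1)^1 = +1.
v=7: a=7^0·(≡1), b=7^1·(≡2) mod 7; (1|7)=+1, (2|7)=+1; (−1)^{0·1·3}·(+1)^1·(+1)^0 = +1.
Ram(65, 2310) = {3, 11}; no ℚ_3-point on the conic.

[3, 11]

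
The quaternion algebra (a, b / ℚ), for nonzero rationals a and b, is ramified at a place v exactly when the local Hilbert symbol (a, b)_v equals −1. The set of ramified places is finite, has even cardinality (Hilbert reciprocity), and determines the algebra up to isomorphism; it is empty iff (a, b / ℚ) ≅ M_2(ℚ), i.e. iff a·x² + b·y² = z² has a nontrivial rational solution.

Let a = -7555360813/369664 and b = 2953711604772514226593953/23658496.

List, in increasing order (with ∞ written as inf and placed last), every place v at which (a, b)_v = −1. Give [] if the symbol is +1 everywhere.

[17, 41]

Mod squares: a ≡ -3157, b ≡ 48433. Check v ∈ {∞, 2, 3, 7, 11, 13, 17, 19, 37, 41}.
v=13: a=13^2·(≡11), b=13^4·(≡8) mod 13; (11|13)=-1, (8|13)=-1; (−1)^{2·4·6}·(-1)^4·(-1)^2 = +1.
v=11: a=11^1·(≡8), b=11^3·(≡5) mod 11; (8|11)=-1, (5|11)=+1; (−1)^{1·3·5}·(-1)^3·(+1)^1 = +1.
v=3: a=3^0·(≡2), b=3^2·(≡1) mod 3; (2|3)=-1, (1|3)=+1; (−1)^{0·2·1}·(-1)^2·(+1)^0 = +1.
v=37: a=37^0·(≡11), b=37^1·(≡2) mod 37; (11|37)=+1, (2|37)=-1; (−1)^{0·1·18}·(+1)^1·(-1)^0 = +1.
v=2: v_2(a)=-10, v_2(b)=-16; units ≡ 3, 1 (mod 8); ε·ε+αω+βω = 1·0+-10·0+-16·1 ≡ 0  ⇒  (a,b)_2 = +1.
v=∞: -3157 < 0 and 48433 > 0  ⇒  (a,b)_∞ = +1.
v=19: a=19^-2·(≡1), b=19^-2·(≡14) mod 19; (1|19)=+1, (14|19)=-1; (−1)^{-2·-2·9}·(+1)^-2·(-1)^-2 = +1.
v=41: a=41^1·(≡9), b=41^4·(≡3) mod 41; (9|41)=+1, (3|41)=-1; (−1)^{1·4·20}·(+1)^4·(-1)^1 = -1.
v=7: a=7^3·(≡1), b=7^5·(≡3) mod 7; (1|7)=+1, (3|7)=-1; (−1)^{3·5·3}·(+1)^5·(-1)^3 = +1.
v=17: a=17^2·(≡7), b=17^3·(≡6) mod 17; (7|17)=-1, (6|17)=-1; (−1)^{2·3·8}·(-1)^3·(-1)^2 = -1.
(-3157, 48433 / ℚ) ramifies at {17, 41}: a division algebra.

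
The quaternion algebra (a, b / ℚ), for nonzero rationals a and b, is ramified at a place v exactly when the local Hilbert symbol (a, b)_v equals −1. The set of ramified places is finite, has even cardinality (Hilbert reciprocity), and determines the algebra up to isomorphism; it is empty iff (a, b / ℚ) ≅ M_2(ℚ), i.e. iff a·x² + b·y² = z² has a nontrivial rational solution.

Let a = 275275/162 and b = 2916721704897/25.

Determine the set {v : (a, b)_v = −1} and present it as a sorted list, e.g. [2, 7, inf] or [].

Mod squares: a ≡ 182, b ≡ 33. Check v ∈ {∞, 2, 3, 5, 7, 11, 13}.
v=∞: 182 > 0 and 33 > 0  ⇒  (a,b)_∞ = +1.
v=3: a=3^-4·(≡2), b=3^7·(≡2) mod 3; (2|3)=-1, (2|3)=-1; (−1)^{-4·7·1}·(-1)^7·(-1)^-4 = -1.
v=13: a=13^1·(≡4), b=13^2·(≡11) mod 13; (4|13)=+1, (11|13)=-1; (−1)^{1·2·6}·(+1)^2·(-1)^1 = -1.
v=2: v_2(a)=-1, v_2(b)=0; units ≡ 3, 1 (mod 8); ε·ε+αω+βω = 1·0+-1·0+0·1 ≡ 0  ⇒  (a,b)_2 = +1.
v=7: a=7^1·(≡6), b=7^2·(≡5) mod 7; (6|7)=-1, (5|7)=-1; (−1)^{1·2·3}·(-1)^2·(-1)^1 = -1.
v=5: a=5^2·(≡3), b=5^-2·(≡2) mod 5; (3|5)=-1, (2|5)=-1; (−1)^{2·-2·2}·(-1)^-2·(-1)^2 = +1.
v=11: a=11^2·(≡8), b=11^5·(≡5) mod 11; (8|11)=-1, (5|11)=+1; (−1)^{2·5·5}·(-1)^5·(+1)^2 = -1.
Ram(182, 33) = {3, 7, 11, 13}; no ℚ_3-point on the conic.

[3, 7, 11, 13]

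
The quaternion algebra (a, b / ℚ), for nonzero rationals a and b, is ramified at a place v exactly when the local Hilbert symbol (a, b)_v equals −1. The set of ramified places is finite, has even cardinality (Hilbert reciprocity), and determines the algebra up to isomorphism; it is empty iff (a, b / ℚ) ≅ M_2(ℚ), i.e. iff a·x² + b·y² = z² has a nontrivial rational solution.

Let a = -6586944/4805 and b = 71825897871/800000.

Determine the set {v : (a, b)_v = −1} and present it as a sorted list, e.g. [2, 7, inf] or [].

(a, b) ≡ (-3045, 13195) mod (ℚ^×)²; places V = {2, 3, 5, 7, 13, 29, 31, 37, 47, ∞}.
(a,b)_47: α=0, u≡31; β=2, v≡11 (mod 47); (31|47)=-1, (11|47)=-1; sign (−1)^0·-1^2·-1^0 = +1.
(a,b)_5: α=-1, u≡1; β=-5, v≡1 (mod 5); (1|5)=+1, (1|5)=+1; sign (−1)^0·+1^-5·+1^-1 = +1.
(a,b)_37: α=0, u≡26; β=2, v≡32 (mod 37); (26|37)=+1, (32|37)=-1; sign (−1)^0·+1^2·-1^0 = +1.
(a,b)_3: α=1, u≡2; β=2, v≡1 (mod 3); (2|3)=-1, (1|3)=+1; sign (−1)^0·-1^2·+1^1 = +1.
(a,b)_∞: sgn(-3045)=−, sgn(13195)=+, so +1.
(a,b)_31: α=-2, u≡12; β=0, v≡1 (mod 31); (12|31)=-1, (1|31)=+1; sign (−1)^0·-1^0·+1^-2 = +1.
(a,b)_13: α=2, u≡3; β=1, v≡4 (mod 13); (3|13)=+1, (4|13)=+1; sign (−1)^0·+1^1·+1^2 = +1.
(a,b)_2: α=6, β=-8; u≡3, v≡3 (mod 8); ε(u)ε(v)=1·1, αω(v)=6·1, βω(u)=-8·1; sum ≡ 1  ⇒  -1.
(a,b)_29: α=1, u≡17; β=1, v≡6 (mod 29); (17|29)=-1, (6|29)=+1; sign (−1)^0·-1^1·+1^1 = -1.
(a,b)_7: α=1, u≡6; β=1, v≡2 (mod 7); (6|7)=-1, (2|7)=+1; sign (−1)^1·-1^1·+1^1 = +1.
|Ram(-3045, 13195)| = 2, even; anisotropic at {2, 29}.

[2, 29]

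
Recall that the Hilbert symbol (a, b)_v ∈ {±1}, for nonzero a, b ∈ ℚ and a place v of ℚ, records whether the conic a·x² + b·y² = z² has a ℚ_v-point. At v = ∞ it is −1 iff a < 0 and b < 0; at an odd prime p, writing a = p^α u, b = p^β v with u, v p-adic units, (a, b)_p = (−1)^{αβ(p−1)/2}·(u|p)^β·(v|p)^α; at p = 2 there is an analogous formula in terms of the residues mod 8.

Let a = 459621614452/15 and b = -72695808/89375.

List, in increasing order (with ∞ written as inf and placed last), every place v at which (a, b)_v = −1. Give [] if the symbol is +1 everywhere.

[11, 13, 17, 29, 31, 37]

(a, b) ≡ (41825355, -70499) mod (ℚ^×)²; places V = {2, 3, 5, 7, 11, 13, 17, 29, 31, 37, ∞}.
(a,b)_∞: sgn(41825355)=+, sgn(-70499)=−, so +1.
(a,b)_13: α=1, u≡9; β=-1, v≡8 (mod 13); (9|13)=+1, (8|13)=-1; sign (−1)^0·+1^-1·-1^1 = -1.
(a,b)_5: α=-1, u≡4; β=-4, v≡4 (mod 5); (4|5)=+1, (4|5)=+1; sign (−1)^0·+1^-4·+1^-1 = +1.
(a,b)_37: α=1, u≡34; β=0, v≡23 (mod 37); (34|37)=+1, (23|37)=-1; sign (−1)^0·+1^0·-1^1 = -1.
(a,b)_31: α=1, u≡22; β=0, v≡30 (mod 31); (22|31)=-1, (30|31)=-1; sign (−1)^0·-1^0·-1^1 = -1.
(a,b)_2: α=2, β=14; u≡3, v≡5 (mod 8); ε(u)ε(v)=1·0, αω(v)=2·1, βω(u)=14·1; sum ≡ 0  ⇒  +1.
(a,b)_29: α=2, u≡18; β=1, v≡7 (mod 29); (18|29)=-1, (7|29)=+1; sign (−1)^0·-1^1·+1^2 = -1.
(a,b)_7: α=2, u≡6; β=0, v≡3 (mod 7); (6|7)=-1, (3|7)=-1; sign (−1)^0·-1^0·-1^2 = +1.
(a,b)_17: α=1, u≡7; β=1, v≡4 (mod 17); (7|17)=-1, (4|17)=+1; sign (−1)^0·-1^1·+1^1 = -1.
(a,b)_11: α=1, u≡9; β=-1, v≡5 (mod 11); (9|11)=+1, (5|11)=+1; sign (−1)^1·+1^-1·+1^1 = -1.
(a,b)_3: α=-1, u≡2; β=2, v≡1 (mod 3); (2|3)=-1, (1|3)=+1; sign (−1)^0·-1^2·+1^-1 = +1.
Ram(41825355, -70499) = {11, 13, 17, 29, 31, 37}; no ℚ_11-point on the conic.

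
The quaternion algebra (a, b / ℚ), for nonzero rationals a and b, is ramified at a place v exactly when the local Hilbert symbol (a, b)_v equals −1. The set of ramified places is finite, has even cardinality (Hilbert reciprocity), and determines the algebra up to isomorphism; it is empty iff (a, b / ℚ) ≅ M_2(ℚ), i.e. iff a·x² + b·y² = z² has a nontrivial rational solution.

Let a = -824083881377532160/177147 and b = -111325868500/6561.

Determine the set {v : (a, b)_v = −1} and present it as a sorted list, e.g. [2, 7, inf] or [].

[3, 5, 7, inf]

Mod squares: a ≡ -1155, b ≡ -85. Check v ∈ {∞, 2, 3, 5, 7, 11, 17, 47}.
v=2: v_2(a)=8, v_2(b)=2; units ≡ 5, 3 (mod 8); ε·ε+αω+βω = 0·1+8·1+2·1 ≡ 0  ⇒  (a,b)_2 = +1.
v=∞: -1155 < 0 and -85 < 0  ⇒  (a,b)_∞ = -1.
v=3: a=3^-11·(≡2), b=3^-8·(≡2) mod 3; (2|3)=-1, (2|3)=-1; (−1)^{-11·-8·1}·(-1)^-8·(-1)^-11 = -1.
v=17: a=17^2·(≡16), b=17^1·(≡11) mod 17; (16|17)=+1, (11|17)=-1; (−1)^{2·1·8}·(+1)^1·(-1)^2 = +1.
v=47: a=47^4·(≡23), b=47^2·(≡37) mod 47; (23|47)=-1, (37|47)=+1; (−1)^{4·2·23}·(-1)^2·(+1)^4 = +1.
v=5: a=5^1·(≡4), b=5^3·(≡2) mod 5; (4|5)=+1, (2|5)=-1; (−1)^{1·3·2}·(+1)^3·(-1)^1 = -1.
v=11: a=11^3·(≡1), b=11^2·(≡5) mod 11; (1|11)=+1, (5|11)=+1; (−1)^{3·2·5}·(+1)^2·(+1)^3 = +1.
v=7: a=7^3·(≡5), b=7^2·(≡6) mod 7; (5|7)=-1, (6|7)=-1; (−1)^{3·2·3}·(-1)^2·(-1)^3 = -1.
|Ram(-1155, -85)| = 4, even; anisotropic at {3, 5, 7, ∞}.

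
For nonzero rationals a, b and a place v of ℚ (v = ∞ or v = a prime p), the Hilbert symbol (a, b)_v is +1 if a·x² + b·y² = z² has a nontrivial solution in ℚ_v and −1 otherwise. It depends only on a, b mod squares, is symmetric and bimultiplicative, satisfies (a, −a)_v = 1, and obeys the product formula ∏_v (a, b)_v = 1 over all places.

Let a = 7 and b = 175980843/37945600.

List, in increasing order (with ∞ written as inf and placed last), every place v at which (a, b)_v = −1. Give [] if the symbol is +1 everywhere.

Mod squares: a ≡ 7, b ≡ 3. Check v ∈ {∞, 2, 3, 5, 7, 11, 23, 37}.
v=7: a=7^1·(≡1), b=7^-2·(≡6) mod 7; (1|7)=+1, (6|7)=-1; (−1)^{1·-2·3}·(+1)^-2·(-1)^1 = -1.
v=3: a=3^0·(≡1), b=3^5·(≡1) mod 3; (1|3)=+1, (1|3)=+1; (−1)^{0·5·1}·(+1)^5·(+1)^0 = +1.
v=∞: 7 > 0 and 3 > 0  ⇒  (a,b)_∞ = +1.
v=5: a=5^0·(≡2), b=5^-2·(≡2) mod 5; (2|5)=-1, (2|5)=-1; (−1)^{0·-2·2}·(-1)^-2·(-1)^0 = +1.
v=11: a=11^0·(≡7), b=11^-2·(≡5) mod 11; (7|11)=-1, (5|11)=+1; (−1)^{0·-2·5}·(-1)^-2·(+1)^0 = +1.
v=37: a=37^0·(≡7), b=37^2·(≡36) mod 37; (7|37)=+1, (36|37)=+1; (−1)^{0·2·18}·(+1)^2·(+1)^0 = +1.
v=2: v_2(a)=0, v_2(b)=-8; units ≡ 7, 3 (mod 8); ε·ε+αω+βω = 1·1+0·1+-8·0 ≡ 1  ⇒  (a,b)_2 = -1.
v=23: a=23^0·(≡7), b=23^2·(≡4) mod 23; (7|23)=-1, (4|23)=+1; (−1)^{0·2·11}·(-1)^2·(+1)^0 = +1.
|Ram(7, 3)| = 2, even; anisotropic at {2, 7}.

[2, 7]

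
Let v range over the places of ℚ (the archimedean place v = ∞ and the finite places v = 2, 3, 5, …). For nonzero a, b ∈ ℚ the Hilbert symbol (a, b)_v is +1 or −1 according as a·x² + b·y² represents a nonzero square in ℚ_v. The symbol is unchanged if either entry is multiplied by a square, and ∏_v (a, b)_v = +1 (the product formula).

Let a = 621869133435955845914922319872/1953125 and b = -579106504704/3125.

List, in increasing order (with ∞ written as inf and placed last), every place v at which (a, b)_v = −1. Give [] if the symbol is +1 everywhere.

Mod squares: a ≡ 85085, b ≡ -195. Check v ∈ {∞, 2, 3, 5, 7, 11, 13, 17, 31}.
v=∞: 85085 > 0 and -195 < 0  ⇒  (a,b)_∞ = +1.
v=11: a=11^3·(≡2), b=11^0·(≡9) mod 11; (2|11)=-1, (9|11)=+1; (−1)^{3·0·5}·(-1)^0·(+1)^3 = +1.
v=3: a=3^4·(≡2), b=3^1·(≡1) mod 3; (2|3)=-1, (1|3)=+1; (−1)^{4·1·1}·(-1)^1·(+1)^4 = -1.
v=7: a=7^1·(≡6), b=7^2·(≡1) mod 7; (6|7)=-1, (1|7)=+1; (−1)^{1·2·3}·(-1)^2·(+1)^1 = +1.
v=2: v_2(a)=38, v_2(b)=20; units ≡ 5, 5 (mod 8); ε·ε+αω+βω = 0·0+38·1+20·1 ≡ 0  ⇒  (a,b)_2 = +1.
v=13: a=13^3·(≡5), b=13^1·(≡7) mod 13; (5|13)=-1, (7|13)=-1; (−1)^{3·1·6}·(-1)^1·(-1)^3 = +1.
v=5: a=5^-9·(≡2), b=5^-5·(≡1) mod 5; (2|5)=-1, (1|5)=+1; (−1)^{-9·-5·2}·(-1)^-5·(+1)^-9 = -1.
v=31: a=31^2·(≡3), b=31^0·(≡23) mod 31; (3|31)=-1, (23|31)=-1; (−1)^{2·0·15}·(-1)^0·(-1)^2 = +1.
v=17: a=17^5·(≡14), b=17^2·(≡9) mod 17; (14|17)=-1, (9|17)=+1; (−1)^{5·2·8}·(-1)^2·(+1)^5 = +1.
(85085, -195 / ℚ) ramifies at {3, 5}: a division algebra.

[3, 5]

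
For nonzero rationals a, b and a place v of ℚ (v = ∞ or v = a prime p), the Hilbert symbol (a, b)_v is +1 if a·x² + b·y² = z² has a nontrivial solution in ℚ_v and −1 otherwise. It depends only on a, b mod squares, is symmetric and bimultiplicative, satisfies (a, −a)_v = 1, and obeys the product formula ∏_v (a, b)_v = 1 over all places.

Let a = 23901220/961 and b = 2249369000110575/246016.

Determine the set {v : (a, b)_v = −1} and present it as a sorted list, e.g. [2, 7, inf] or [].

[5, 7]

(a, b) ≡ (145, 7) mod (ℚ^×)²; places V = {2, 3, 5, 7, 29, 31, ∞}.
(a,b)_2: α=2, β=-8; u≡1, v≡7 (mod 8); ε(u)ε(v)=0·1, αω(v)=2·0, βω(u)=-8·0; sum ≡ 0  ⇒  +1.
(a,b)_3: α=0, u≡1; β=2, v≡1 (mod 3); (1|3)=+1, (1|3)=+1; sign (−1)^0·+1^2·+1^0 = +1.
(a,b)_∞: sgn(145)=+, sgn(7)=+, so +1.
(a,b)_31: α=-2, u≡3; β=-2, v≡10 (mod 31); (3|31)=-1, (10|31)=+1; sign (−1)^0·-1^-2·+1^-2 = +1.
(a,b)_7: α=2, u≡3; β=5, v≡1 (mod 7); (3|7)=-1, (1|7)=+1; sign (−1)^0·-1^5·+1^2 = -1.
(a,b)_5: α=1, u≡4; β=2, v≡3 (mod 5); (4|5)=+1, (3|5)=-1; sign (−1)^0·+1^2·-1^1 = -1.
(a,b)_29: α=3, u≡13; β=6, v≡23 (mod 29); (13|29)=+1, (23|29)=+1; sign (−1)^0·+1^6·+1^3 = +1.
|Ram(145, 7)| = 2, even; anisotropic at {5, 7}.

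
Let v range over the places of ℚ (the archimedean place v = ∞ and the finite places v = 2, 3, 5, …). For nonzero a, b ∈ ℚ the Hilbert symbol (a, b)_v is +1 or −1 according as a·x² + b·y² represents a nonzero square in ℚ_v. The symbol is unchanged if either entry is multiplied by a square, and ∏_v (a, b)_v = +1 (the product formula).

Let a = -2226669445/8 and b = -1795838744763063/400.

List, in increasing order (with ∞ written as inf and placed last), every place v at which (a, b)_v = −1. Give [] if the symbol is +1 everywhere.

[5, 11, 13, inf]

(a, b) ≡ (-10010, -143) mod (ℚ^×)²; places V = {2, 3, 5, 7, 11, 13, 23, 29, ∞}.
(a,b)_5: α=1, u≡2; β=-2, v≡2 (mod 5); (2|5)=-1, (2|5)=-1; sign (−1)^0·-1^-2·-1^1 = -1.
(a,b)_29: α=2, u≡25; β=2, v≡3 (mod 29); (25|29)=+1, (3|29)=-1; sign (−1)^0·+1^2·-1^2 = +1.
(a,b)_∞: sgn(-10010)=−, sgn(-143)=−, so -1.
(a,b)_3: α=0, u≡1; β=2, v≡1 (mod 3); (1|3)=+1, (1|3)=+1; sign (−1)^0·+1^2·+1^0 = +1.
(a,b)_13: α=1, u≡10; β=1, v≡7 (mod 13); (10|13)=+1, (7|13)=-1; sign (−1)^0·+1^1·-1^1 = -1.
(a,b)_23: α=2, u≡6; β=4, v≡3 (mod 23); (6|23)=+1, (3|23)=+1; sign (−1)^0·+1^4·+1^2 = +1.
(a,b)_11: α=1, u≡3; β=3, v≡3 (mod 11); (3|11)=+1, (3|11)=+1; sign (−1)^1·+1^3·+1^1 = -1.
(a,b)_7: α=1, u≡3; β=2, v≡4 (mod 7); (3|7)=-1, (4|7)=+1; sign (−1)^0·-1^2·+1^1 = +1.
(a,b)_2: α=-3, β=-4; u≡3, v≡1 (mod 8); ε(u)ε(v)=1·0, αω(v)=-3·0, βω(u)=-4·1; sum ≡ 0  ⇒  +1.
|Ram(-10010, -143)| = 4, even; anisotropic at {5, 11, 13, ∞}.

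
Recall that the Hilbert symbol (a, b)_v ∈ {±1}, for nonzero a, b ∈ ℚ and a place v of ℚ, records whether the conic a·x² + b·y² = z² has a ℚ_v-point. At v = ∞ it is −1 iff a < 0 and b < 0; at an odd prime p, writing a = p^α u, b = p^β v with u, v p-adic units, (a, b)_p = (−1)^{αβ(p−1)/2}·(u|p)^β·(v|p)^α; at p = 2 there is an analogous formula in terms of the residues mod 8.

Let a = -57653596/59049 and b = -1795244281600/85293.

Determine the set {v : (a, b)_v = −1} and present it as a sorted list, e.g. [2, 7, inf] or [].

(a, b) ≡ (-2431, -5083) mod (ℚ^×)²; places V = {2, 3, 5, 7, 11, 13, 17, 23, ∞}.
(a,b)_2: α=2, β=8; u≡1, v≡5 (mod 8); ε(u)ε(v)=0·0, αω(v)=2·1, βω(u)=8·0; sum ≡ 0  ⇒  +1.
(a,b)_∞: sgn(-2431)=−, sgn(-5083)=−, so -1.
(a,b)_23: α=0, u≡17; β=1, v≡18 (mod 23); (17|23)=-1, (18|23)=+1; sign (−1)^0·-1^1·+1^0 = -1.
(a,b)_7: α=2, u≡3; β=2, v≡3 (mod 7); (3|7)=-1, (3|7)=-1; sign (−1)^0·-1^2·-1^2 = +1.
(a,b)_11: α=3, u≡2; β=4, v≡6 (mod 11); (2|11)=-1, (6|11)=-1; sign (−1)^0·-1^4·-1^3 = -1.
(a,b)_3: α=-10, u≡2; β=-8, v≡2 (mod 3); (2|3)=-1, (2|3)=-1; sign (−1)^0·-1^-8·-1^-10 = +1.
(a,b)_17: α=1, u≡14; β=1, v≡11 (mod 17); (14|17)=-1, (11|17)=-1; sign (−1)^0·-1^1·-1^1 = +1.
(a,b)_13: α=1, u≡2; β=-1, v≡4 (mod 13); (2|13)=-1, (4|13)=+1; sign (−1)^0·-1^-1·+1^1 = -1.
(a,b)_5: α=0, u≡1; β=2, v≡2 (mod 5); (1|5)=+1, (2|5)=-1; sign (−1)^0·+1^2·-1^0 = +1.
Ram(-2431, -5083) = {11, 13, 23, ∞}; no ℚ_11-point on the conic.

[11, 13, 23, inf]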